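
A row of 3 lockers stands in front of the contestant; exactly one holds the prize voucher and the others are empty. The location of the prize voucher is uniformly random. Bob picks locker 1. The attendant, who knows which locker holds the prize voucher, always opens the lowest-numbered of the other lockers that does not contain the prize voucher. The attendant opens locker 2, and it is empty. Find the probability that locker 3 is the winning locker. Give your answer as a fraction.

1/2

Condition on the true location of the prize voucher.
If it is in either of lockers 1 and 3 (prior 1/3 each): locker 2 is the lowest-numbered option available, probability 1; weight (1/3)·1 = 1/3 each.
If it is in locker 2 (prior 1/3): the attendant opened locker 2, so this case is ruled out; weight (1/3)·0 = 0.
The weights sum to 2/3.
So P(the prize voucher in locker 3 | the attendant opened locker 2) = (1/3) / (2/3) = 1/2.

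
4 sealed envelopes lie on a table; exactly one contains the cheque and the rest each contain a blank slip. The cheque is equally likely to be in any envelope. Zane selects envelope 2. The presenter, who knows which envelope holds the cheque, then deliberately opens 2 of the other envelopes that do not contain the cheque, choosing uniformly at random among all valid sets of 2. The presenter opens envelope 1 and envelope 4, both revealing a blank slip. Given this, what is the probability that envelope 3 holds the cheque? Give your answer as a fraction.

3/4

Consider each possible location of the cheque in turn.
If it is in either of envelopes 1 and 4 (prior 1/4 each): that envelope was opened and seen not to hold the prize — ruled out; weight (1/4)·0 = 0 each.
If it is in envelope 2 (prior 1/4): the presenter has 3 equally likely choices, so probability 1/3; weight (1/4)·(1/3) = 1/12.
If it is in envelope 3 (prior 1/4): the presenter has no choice, probability 1; weight (1/4)·1 = 1/4.
The weights sum to 1/3.
So P(the cheque in envelope 3 | the presenter opened envelope 1 and envelope 4) = (1/4) / (1/3) = 3/4.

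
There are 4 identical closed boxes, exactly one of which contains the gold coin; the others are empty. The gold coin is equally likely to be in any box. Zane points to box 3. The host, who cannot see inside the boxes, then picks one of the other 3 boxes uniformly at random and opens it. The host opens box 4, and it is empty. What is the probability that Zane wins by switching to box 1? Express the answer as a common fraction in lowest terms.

1/3

Apply Bayes' rule, conditioning on where the gold coin actually is.
If it is in any of boxes 1, 2, and 3 (prior 1/4 each): the host picks box 4 with probability 1/3 regardless, and it is not the prize; weight (1/4)·(1/3) = 1/12 each.
If it is in box 4 (prior 1/4): the host opened box 4, so this case is ruled out; weight (1/4)·0 = 0.
The weights sum to 1/4.
So P(the gold coin in box 1 | the host opened box 4) = (1/12) / (1/4) = 1/3.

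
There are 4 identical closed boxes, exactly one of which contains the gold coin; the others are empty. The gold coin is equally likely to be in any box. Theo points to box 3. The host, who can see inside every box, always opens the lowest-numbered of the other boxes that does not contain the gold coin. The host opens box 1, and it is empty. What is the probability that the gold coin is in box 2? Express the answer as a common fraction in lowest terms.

1/3

Condition on the true location of the gold coin.
If it is in box 1 (prior 1/4): the host opened box 1, so this case is ruled out; weight (1/4)·0 = 0.
If it is in any of boxes 2, 3, and 4 (prior 1/4 each): box 1 is the lowest-numbered option available, probability 1; weight (1/4)·1 = 1/4 each.
The weights sum to 3/4.
So P(the gold coin in box 2 | the host opened box 1) = (1/4) / (3/4) = 1/3.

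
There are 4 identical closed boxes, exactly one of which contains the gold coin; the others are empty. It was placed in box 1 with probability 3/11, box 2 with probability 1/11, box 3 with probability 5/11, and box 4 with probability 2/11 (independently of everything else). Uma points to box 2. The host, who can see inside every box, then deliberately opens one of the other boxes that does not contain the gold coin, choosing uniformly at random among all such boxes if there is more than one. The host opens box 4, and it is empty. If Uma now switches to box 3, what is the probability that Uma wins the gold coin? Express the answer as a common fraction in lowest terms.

15/26

Consider each possible location of the gold coin in turn.
If it is in box 1 (prior 3/11): the host has 2 equally likely choices, so probability 1/2; weight (3/11)·(1/2) = 3/22.
If it is in box 2 (prior 1/11): the host has 3 equally likely choices, so probability 1/3; weight (1/11)·(1/3) = 1/33.
If it is in box 3 (prior 5/11): the host has 2 equally likely choices, so probability 1/2; weight (5/11)·(1/2) = 5/22.
If it is in box 4 (prior 2/11): the host opened box 4, so this case is ruled out; weight (2/11)·0 = 0.
The weights sum to 13/33.
So P(the gold coin in box 3 | the host opened box 4) = (5/22) / (13/33) = 15/26.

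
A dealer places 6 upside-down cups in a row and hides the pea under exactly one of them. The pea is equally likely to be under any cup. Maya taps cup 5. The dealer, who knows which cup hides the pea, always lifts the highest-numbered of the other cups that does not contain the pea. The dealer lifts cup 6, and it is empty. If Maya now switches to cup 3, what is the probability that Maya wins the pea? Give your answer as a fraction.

1/5

Condition on the true location of the pea.
If it is under any of cups 1, 2, 3, 4, and 5 (prior 1/6 each): cup 6 is the highest-numbered option available, probability 1; weight (1/6)·1 = 1/6 each.
If it is under cup 6 (prior 1/6): the dealer opened cup 6, so this case is ruled out; weight (1/6)·0 = 0.
The weights sum to 5/6.
So P(the pea under cup 3 | the dealer opened cup 6) = (1/6) / (5/6) = 1/5.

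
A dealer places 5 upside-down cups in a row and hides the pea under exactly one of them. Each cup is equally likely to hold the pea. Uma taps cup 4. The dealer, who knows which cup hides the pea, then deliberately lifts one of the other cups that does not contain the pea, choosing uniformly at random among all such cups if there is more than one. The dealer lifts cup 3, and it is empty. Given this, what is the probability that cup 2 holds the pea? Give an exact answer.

4/15

Consider each possible location of the pea in turn.
If it is under any of cups 1, 2, and 5 (prior 1/5 each): the dealer has 3 equally likely choices, so probability 1/3; weight (1/5)·(1/3) = 1/15 each.
If it is under cup 3 (prior 1/5): the dealer opened cup 3, so this case is ruled out; weight (1/5)·0 = 0.
If it is under cup 4 (prior 1/5): the dealer has 4 equally likely choices, so probability 1/4; weight (1/5)·(1/4) = 1/20.
The weights sum to 1/4.
So P(the pea under cup 2 | the dealer opened cup 3) = (1/15) / (1/4) = 4/15.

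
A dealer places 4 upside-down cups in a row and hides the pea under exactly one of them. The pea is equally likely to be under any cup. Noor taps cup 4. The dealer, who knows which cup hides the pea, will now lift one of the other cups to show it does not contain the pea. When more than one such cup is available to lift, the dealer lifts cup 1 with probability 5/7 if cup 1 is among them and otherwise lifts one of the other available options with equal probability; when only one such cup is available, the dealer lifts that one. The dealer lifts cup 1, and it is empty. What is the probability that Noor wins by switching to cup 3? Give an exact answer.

1/3

Consider each possible location of the pea in turn.
If it is under cup 1 (prior 1/4): the dealer opened cup 1, so this case is ruled out; weight (1/4)·0 = 0.
If it is under any of cups 2, 3, and 4 (prior 1/4 each): cup 1 is available, opened with probability 5/7; weight (1/4)·(5/7) = 5/28 each.
The weights sum to 15/28.
So P(the pea under cup 3 | the dealer opened cup 1) = (5/28) / (15/28) = 1/3.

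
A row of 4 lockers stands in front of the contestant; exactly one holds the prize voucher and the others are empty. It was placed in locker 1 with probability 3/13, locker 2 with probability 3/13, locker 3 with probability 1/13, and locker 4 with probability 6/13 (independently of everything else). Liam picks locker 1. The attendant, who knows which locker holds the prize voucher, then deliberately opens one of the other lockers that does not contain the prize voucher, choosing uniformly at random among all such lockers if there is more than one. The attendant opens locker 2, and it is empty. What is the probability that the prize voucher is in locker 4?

2/3

Apply Bayes' rule, conditioning on where the prize voucher actually is.
If it is in locker 1 (prior 3/13): the attendant has 3 equally likely choices, so probability 1/3; weight (3/13)·(1/3) = 1/13.
If it is in locker 2 (prior 3/13): the attendant opened locker 2, so this case is ruled out; weight (3/13)·0 = 0.
If it is in locker 3 (prior 1/13): the attendant has 2 equally likely choices, so probability 1/2; weight (1/13)·(1/2) = 1/26.
If it is in locker 4 (prior 6/13): the attendant has 2 equally likely choices, so probability 1/2; weight (6/13)·(1/2) = 3/13.
The weights sum to 9/26.
So P(the prize voucher in locker 4 | the attendant opened locker 2) = (3/13) / (9/26) = 2/3.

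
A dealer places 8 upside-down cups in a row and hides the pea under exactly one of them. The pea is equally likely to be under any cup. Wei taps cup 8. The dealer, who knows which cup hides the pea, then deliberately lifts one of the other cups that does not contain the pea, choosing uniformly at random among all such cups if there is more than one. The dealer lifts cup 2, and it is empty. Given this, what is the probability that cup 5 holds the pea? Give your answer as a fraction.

7/48

Apply Bayes' rule, conditioning on where the pea actually is.
If it is under any of cups 1, 3, 4, 5, 6, and 7 (prior 1/8 each): the dealer has 6 equally likely choices, so probability 1/6; weight (1/8)·(1/6) = 1/48 each.
If it is under cup 2 (prior 1/8): the dealer opened cup 2, so this case is ruled out; weight (1/8)·0 = 0.
If it is under cup 8 (prior 1/8): the dealer has 7 equally likely choices, so probability 1/7; weight (1/8)·(1/7) = 1/56.
The weights sum to 1/7.
So P(the pea under cup 5 | the dealer opened cup 2) = (1/48) / (1/7) = 7/48.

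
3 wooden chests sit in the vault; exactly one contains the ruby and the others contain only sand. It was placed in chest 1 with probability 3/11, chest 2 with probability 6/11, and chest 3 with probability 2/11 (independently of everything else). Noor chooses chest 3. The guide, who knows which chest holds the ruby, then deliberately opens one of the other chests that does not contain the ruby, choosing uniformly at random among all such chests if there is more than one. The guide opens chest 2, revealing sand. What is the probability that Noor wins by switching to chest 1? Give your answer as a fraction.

Consider each possible location of the ruby in turn.
If it is in chest 1 (prior 3/11): the guide has no choice, probability 1; weight (3/11)·1 = 3/11.
If it is in chest 2 (prior 6/11): the guide opened chest 2, so this case is ruled out; weight (6/11)·0 = 0.
If it is in chest 3 (prior 2/11): the guide has 2 equally likely choices, so probability 1/2; weight (2/11)·(1/2) = 1/11.
The weights sum to 4/11.
So P(the ruby in chest 1 | the guide opened chest 2) = (3/11) / (4/11) = 3/4.

3/4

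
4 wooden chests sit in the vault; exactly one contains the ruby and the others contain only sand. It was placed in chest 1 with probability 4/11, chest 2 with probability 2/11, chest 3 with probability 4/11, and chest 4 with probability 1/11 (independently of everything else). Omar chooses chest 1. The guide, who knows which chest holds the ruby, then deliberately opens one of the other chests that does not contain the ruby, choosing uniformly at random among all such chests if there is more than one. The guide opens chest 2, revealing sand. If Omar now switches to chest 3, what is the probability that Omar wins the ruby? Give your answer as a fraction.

Apply Bayes' rule, conditioning on where the ruby actually is.
If it is in chest 1 (prior 4/11): the guide has 3 equally likely choices, so probability 1/3; weight (4/11)·(1/3) = 4/33.
If it is in chest 2 (prior 2/11): the guide opened chest 2, so this case is ruled out; weight (2/11)·0 = 0.
If it is in chest 3 (prior 4/11): the guide has 2 equally likely choices, so probability 1/2; weight (4/11)·(1/2) = 2/11.
If it is in chest 4 (prior 1/11): the guide has 2 equally likely choices, so probability 1/2; weight (1/11)·(1/2) = 1/22.
The weights sum to 23/66.
So P(the ruby in chest 3 | the guide opened chest 2) = (2/11) / (23/66) = 12/23.

12/23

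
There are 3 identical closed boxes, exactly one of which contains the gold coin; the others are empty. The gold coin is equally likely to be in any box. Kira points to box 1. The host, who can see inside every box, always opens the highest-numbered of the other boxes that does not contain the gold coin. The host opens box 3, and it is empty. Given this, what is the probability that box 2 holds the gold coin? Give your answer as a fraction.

Condition on the true location of the gold coin.
If it is in either of boxes 1 and 2 (prior 1/3 each): box 3 is the highest-numbered option available, probability 1; weight (1/3)·1 = 1/3 each.
If it is in box 3 (prior 1/3): the host opened box 3, so this case is ruled out; weight (1/3)·0 = 0.
The weights sum to 2/3.
So P(the gold coin in box 2 | the host opened box 3) = (1/3) / (2/3) = 1/2.

1/2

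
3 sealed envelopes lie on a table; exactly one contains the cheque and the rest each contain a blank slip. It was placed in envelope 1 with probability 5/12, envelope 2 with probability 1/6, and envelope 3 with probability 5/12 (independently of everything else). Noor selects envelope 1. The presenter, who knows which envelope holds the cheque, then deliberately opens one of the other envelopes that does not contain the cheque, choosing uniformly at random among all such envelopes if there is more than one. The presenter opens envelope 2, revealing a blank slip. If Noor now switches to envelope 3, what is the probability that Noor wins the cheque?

Consider each possible location of the cheque in turn.
If it is in envelope 1 (prior 5/12): the presenter has 2 equally likely choices, so probability 1/2; weight (5/12)·(1/2) = 5/24.
If it is in envelope 2 (prior 1/6): the presenter opened envelope 2, so this case is ruled out; weight (1/6)·0 = 0.
If it is in envelope 3 (prior 5/12): the presenter has no choice, probability 1; weight (5/12)·1 = 5/12.
The weights sum to 5/8.
So P(the cheque in envelope 3 | the presenter opened envelope 2) = (5/12) / (5/8) = 2/3.

2/3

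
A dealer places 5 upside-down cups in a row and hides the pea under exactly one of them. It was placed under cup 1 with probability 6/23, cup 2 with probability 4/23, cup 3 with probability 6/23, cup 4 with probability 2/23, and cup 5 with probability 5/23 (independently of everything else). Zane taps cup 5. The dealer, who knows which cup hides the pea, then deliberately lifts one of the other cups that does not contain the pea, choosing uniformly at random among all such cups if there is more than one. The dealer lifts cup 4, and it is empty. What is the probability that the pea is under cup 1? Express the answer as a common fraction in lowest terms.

24/79

Condition on the true location of the pea.
If it is under either of cups 1 and 3 (prior 6/23 each): the dealer has 3 equally likely choices, so probability 1/3; weight (6/23)·(1/3) = 2/23 each.
If it is under cup 2 (prior 4/23): the dealer has 3 equally likely choices, so probability 1/3; weight (4/23)·(1/3) = 4/69.
If it is under cup 4 (prior 2/23): the dealer opened cup 4, so this case is ruled out; weight (2/23)·0 = 0.
If it is under cup 5 (prior 5/23): the dealer has 4 equally likely choices, so probability 1/4; weight (5/23)·(1/4) = 5/92.
The weights sum to 79/276.
So P(the pea under cup 1 | the dealer opened cup 4) = (2/23) / (79/276) = 24/79.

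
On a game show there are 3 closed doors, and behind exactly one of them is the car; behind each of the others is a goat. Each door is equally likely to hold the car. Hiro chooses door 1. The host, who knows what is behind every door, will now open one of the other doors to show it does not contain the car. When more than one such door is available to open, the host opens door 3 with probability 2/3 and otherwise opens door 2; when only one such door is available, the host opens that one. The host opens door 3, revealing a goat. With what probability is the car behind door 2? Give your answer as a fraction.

3/5

Consider each possible location of the car in turn.
If it is behind door 1 (prior 1/3): door 3 is available, opened with probability 2/3; weight (1/3)·(2/3) = 2/9.
If it is behind door 2 (prior 1/3): only door 3 is available, probability 1; weight (1/3)·1 = 1/3.
If it is behind door 3 (prior 1/3): the host opened door 3, so this case is ruled out; weight (1/3)·0 = 0.
The weights sum to 5/9.
So P(the car behind door 2 | the host opened door 3) = (1/3) / (5/9) = 3/5.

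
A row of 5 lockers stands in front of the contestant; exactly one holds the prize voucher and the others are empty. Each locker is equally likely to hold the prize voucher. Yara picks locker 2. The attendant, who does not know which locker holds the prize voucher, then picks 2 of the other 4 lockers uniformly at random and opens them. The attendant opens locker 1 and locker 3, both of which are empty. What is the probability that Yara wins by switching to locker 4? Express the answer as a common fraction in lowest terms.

Because the attendant chose which lockers to open without knowing where the prize voucher is, the choice is independent of the prize location. Learning that none of the 2 opened lockers holds the prize voucher simply rules out those 2 locations and leaves the remaining 3 lockers still equally likely by symmetry.
So P(the prize voucher in locker 4) = 1/3.

1/3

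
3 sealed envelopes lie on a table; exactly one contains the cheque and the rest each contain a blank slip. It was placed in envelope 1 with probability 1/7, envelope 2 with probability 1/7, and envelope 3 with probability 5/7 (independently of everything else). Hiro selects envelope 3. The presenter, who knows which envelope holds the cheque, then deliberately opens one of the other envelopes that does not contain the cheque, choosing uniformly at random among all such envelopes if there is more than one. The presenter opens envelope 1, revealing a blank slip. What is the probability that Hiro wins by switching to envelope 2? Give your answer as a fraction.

2/7

Apply Bayes' rule, conditioning on where the cheque actually is.
If it is in envelope 1 (prior 1/7): the presenter opened envelope 1, so this case is ruled out; weight (1/7)·0 = 0.
If it is in envelope 2 (prior 1/7): the presenter has no choice, probability 1; weight (1/7)·1 = 1/7.
If it is in envelope 3 (prior 5/7): the presenter has 2 equally likely choices, so probability 1/2; weight (5/7)·(1/2) = 5/14.
The weights sum to 1/2.
So P(the cheque in envelope 2 | the presenter opened envelope 1) = (1/7) / (1/2) = 2/7.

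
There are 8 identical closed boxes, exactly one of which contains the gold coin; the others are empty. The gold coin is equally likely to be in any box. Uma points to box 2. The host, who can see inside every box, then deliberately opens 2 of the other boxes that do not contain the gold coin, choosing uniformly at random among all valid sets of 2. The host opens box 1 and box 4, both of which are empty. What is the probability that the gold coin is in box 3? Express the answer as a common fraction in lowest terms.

Apply Bayes' rule, conditioning on where the gold coin actually is.
If it is in either of boxes 1 and 4 (prior 1/8 each): that box was opened and seen not to hold the prize — ruled out; weight (1/8)·0 = 0 each.
If it is in box 2 (prior 1/8): the host has 21 equally likely choices, so probability 1/21; weight (1/8)·(1/21) = 1/168.
If it is in any of boxes 3, 5, 6, 7, and 8 (prior 1/8 each): the host has 15 equally likely choices, so probability 1/15; weight (1/8)·(1/15) = 1/120 each.
The weights sum to 1/21.
So P(the gold coin in box 3 | the host opened box 1 and box 4) = (1/120) / (1/21) = 7/40.

7/40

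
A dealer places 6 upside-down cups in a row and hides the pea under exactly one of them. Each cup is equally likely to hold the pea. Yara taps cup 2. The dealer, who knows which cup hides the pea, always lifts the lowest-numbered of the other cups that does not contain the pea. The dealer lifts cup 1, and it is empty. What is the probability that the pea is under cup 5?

Consider each possible location of the pea in turn.
If it is under cup 1 (prior 1/6): the dealer opened cup 1, so this case is ruled out; weight (1/6)·0 = 0.
If it is under any of cups 2, 3, 4, 5, and 6 (prior 1/6 each): cup 1 is the lowest-numbered option available, probability 1; weight (1/6)·1 = 1/6 each.
The weights sum to 5/6.
So P(the pea under cup 5 | the dealer opened cup 1) = (1/6) / (5/6) = 1/5.

1/5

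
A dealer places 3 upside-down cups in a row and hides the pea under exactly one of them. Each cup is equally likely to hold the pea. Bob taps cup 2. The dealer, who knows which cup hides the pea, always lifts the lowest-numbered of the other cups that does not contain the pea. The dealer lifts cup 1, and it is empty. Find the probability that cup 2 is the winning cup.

Apply Bayes' rule, conditioning on where the pea actually is.
If it is under cup 1 (prior 1/3): the dealer opened cup 1, so this case is ruled out; weight (1/3)·0 = 0.
If it is under either of cups 2 and 3 (prior 1/3 each): cup 1 is the lowest-numbered option available, probability 1; weight (1/3)·1 = 1/3 each.
The weights sum to 2/3.
So P(the pea under cup 2 | the dealer opened cup 1) = (1/3) / (2/3) = 1/2.

1/2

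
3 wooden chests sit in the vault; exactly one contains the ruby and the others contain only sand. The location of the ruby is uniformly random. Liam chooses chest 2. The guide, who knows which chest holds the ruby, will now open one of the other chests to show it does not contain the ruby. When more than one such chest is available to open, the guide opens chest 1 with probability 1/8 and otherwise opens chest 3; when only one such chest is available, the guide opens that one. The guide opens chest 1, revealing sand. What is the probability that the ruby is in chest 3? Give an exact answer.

Condition on the true location of the ruby.
If it is in chest 1 (prior 1/3): the guide opened chest 1, so this case is ruled out; weight (1/3)·0 = 0.
If it is in chest 2 (prior 1/3): chest 1 is available, opened with probability 1/8; weight (1/3)·(1/8) = 1/24.
If it is in chest 3 (prior 1/3): only chest 1 is available, probability 1; weight (1/3)·1 = 1/3.
The weights sum to 3/8.
So P(the ruby in chest 3 | the guide opened chest 1) = (1/3) / (3/8) = 8/9.

8/9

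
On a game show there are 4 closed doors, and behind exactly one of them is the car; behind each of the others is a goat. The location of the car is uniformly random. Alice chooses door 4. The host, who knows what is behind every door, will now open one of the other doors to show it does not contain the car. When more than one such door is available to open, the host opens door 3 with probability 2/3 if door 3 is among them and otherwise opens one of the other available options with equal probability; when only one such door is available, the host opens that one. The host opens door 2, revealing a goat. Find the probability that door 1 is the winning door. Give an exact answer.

1/3

Consider each possible location of the car in turn.
If it is behind door 1 (prior 1/4): door 3 is available but not opened, probability 1/3; weight (1/4)·(1/3) = 1/12.
If it is behind door 2 (prior 1/4): the host opened door 2, so this case is ruled out; weight (1/4)·0 = 0.
If it is behind door 3 (prior 1/4): door 3 holds the prize so is unavailable; the host chooses uniformly among the 2 others, probability 1/2; weight (1/4)·(1/2) = 1/8.
If it is behind door 4 (prior 1/4): door 3 is available but not opened; door 2 gets probability (1 − 2/3)/2 = 1/6; weight (1/4)·(1/6) = 1/24.
The weights sum to 1/4.
So P(the car behind door 1 | the host opened door 2) = (1/12) / (1/4) = 1/3.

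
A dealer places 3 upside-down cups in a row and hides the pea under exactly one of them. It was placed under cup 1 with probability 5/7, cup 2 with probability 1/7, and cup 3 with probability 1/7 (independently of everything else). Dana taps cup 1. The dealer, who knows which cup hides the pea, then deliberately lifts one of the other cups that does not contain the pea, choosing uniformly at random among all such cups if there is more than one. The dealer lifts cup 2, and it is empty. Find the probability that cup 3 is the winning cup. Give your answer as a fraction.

Apply Bayes' rule, conditioning on where the pea actually is.
If it is under cup 1 (prior 5/7): the dealer has 2 equally likely choices, so probability 1/2; weight (5/7)·(1/2) = 5/14.
If it is under cup 2 (prior 1/7): the dealer opened cup 2, so this case is ruled out; weight (1/7)·0 = 0.
If it is under cup 3 (prior 1/7): the dealer has no choice, probability 1; weight (1/7)·1 = 1/7.
The weights sum to 1/2.
So P(the pea under cup 3 | the dealer opened cup 2) = (1/7) / (1/2) = 2/7.

2/7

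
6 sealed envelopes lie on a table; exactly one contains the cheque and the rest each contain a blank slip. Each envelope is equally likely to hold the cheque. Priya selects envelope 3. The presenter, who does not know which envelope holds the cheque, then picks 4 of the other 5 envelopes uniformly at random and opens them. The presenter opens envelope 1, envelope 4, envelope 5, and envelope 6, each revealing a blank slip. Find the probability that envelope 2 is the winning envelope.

1/2

Because the presenter chose which envelopes to open without knowing where the cheque is, the choice is independent of the prize location. Learning that none of the 4 opened envelopes holds the cheque simply rules out those 4 locations and leaves the remaining 2 envelopes still equally likely by symmetry.
So P(the cheque in envelope 2) = 1/2.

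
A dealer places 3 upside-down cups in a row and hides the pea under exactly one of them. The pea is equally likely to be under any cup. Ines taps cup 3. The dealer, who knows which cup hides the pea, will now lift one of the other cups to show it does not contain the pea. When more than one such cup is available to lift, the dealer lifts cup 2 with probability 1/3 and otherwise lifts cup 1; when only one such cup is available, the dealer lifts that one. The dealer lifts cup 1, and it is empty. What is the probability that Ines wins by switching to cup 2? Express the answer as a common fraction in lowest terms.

3/5

Apply Bayes' rule, conditioning on where the pea actually is.
If it is under cup 1 (prior 1/3): the dealer opened cup 1, so this case is ruled out; weight (1/3)·0 = 0.
If it is under cup 2 (prior 1/3): only cup 1 is available, probability 1; weight (1/3)·1 = 1/3.
If it is under cup 3 (prior 1/3): cup 2 is available but not opened, probability 2/3; weight (1/3)·(2/3) = 2/9.
The weights sum to 5/9.
So P(the pea under cup 2 | the dealer opened cup 1) = (1/3) / (5/9) = 3/5.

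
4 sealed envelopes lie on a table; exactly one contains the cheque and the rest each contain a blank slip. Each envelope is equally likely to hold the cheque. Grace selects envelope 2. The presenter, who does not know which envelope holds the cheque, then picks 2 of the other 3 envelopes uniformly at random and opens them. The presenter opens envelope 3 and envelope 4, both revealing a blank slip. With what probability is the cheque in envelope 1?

Consider each possible location of the cheque in turn.
If it is in either of envelopes 1 and 2 (prior 1/4 each): the presenter picks exactly this set with probability 1/3 regardless, and none is the prize; weight (1/4)·(1/3) = 1/12 each.
If it is in either of envelopes 3 and 4 (prior 1/4 each): that envelope was opened and seen not to hold the prize — ruled out; weight (1/4)·0 = 0 each.
The weights sum to 1/6.
So P(the cheque in envelope 1 | the presenter opened envelope 3 and envelope 4) = (1/12) / (1/6) = 1/2.

1/2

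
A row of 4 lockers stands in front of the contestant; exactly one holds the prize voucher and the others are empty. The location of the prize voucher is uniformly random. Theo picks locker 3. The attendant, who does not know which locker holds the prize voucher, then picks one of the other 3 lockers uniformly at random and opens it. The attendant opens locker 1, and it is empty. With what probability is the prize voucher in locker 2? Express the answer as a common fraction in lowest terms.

Because the attendant chose which locker to open without knowing where the prize voucher is, the choice is independent of the prize location. Learning that locker 1 does not hold the prize voucher simply rules out that one location and leaves the remaining 3 lockers still equally likely by symmetry.
So P(the prize voucher in locker 2) = 1/3.

1/3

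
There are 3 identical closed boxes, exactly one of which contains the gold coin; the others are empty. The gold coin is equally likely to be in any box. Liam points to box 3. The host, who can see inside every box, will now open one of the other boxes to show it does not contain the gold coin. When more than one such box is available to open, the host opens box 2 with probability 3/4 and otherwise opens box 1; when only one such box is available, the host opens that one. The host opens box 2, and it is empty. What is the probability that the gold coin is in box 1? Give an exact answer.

Condition on the true location of the gold coin.
If it is in box 1 (prior 1/3): only box 2 is available, probability 1; weight (1/3)·1 = 1/3.
If it is in box 2 (prior 1/3): the host opened box 2, so this case is ruled out; weight (1/3)·0 = 0.
If it is in box 3 (prior 1/3): box 2 is available, opened with probability 3/4; weight (1/3)·(3/4) = 1/4.
The weights sum to 7/12.
So P(the gold coin in box 1 | the host opened box 2) = (1/3) / (7/12) = 4/7.

4/7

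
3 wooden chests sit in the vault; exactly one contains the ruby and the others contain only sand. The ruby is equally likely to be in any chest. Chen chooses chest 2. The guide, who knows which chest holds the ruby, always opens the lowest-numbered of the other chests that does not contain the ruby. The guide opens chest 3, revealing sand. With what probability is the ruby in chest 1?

Consider each possible location of the ruby in turn.
If it is in chest 1 (prior 1/3): chest 3 is the lowest-numbered option available, probability 1; weight (1/3)·1 = 1/3.
If it is in chest 2 (prior 1/3): the guide would have opened chest 1 instead, probability 0; weight (1/3)·0 = 0.
If it is in chest 3 (prior 1/3): the guide opened chest 3, so this case is ruled out; weight (1/3)·0 = 0.
The weights sum to 1/3.
So P(the ruby in chest 1 | the guide opened chest 3) = (1/3) / (1/3) = 1.

1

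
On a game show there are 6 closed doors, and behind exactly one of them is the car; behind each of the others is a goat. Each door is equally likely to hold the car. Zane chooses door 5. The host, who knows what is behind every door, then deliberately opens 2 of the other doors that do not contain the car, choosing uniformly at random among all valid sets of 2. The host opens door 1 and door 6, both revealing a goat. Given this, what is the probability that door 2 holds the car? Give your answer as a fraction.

5/18

Consider each possible location of the car in turn.
If it is behind either of doors 1 and 6 (prior 1/6 each): that door was opened and seen not to hold the prize — ruled out; weight (1/6)·0 = 0 each.
If it is behind any of doors 2, 3, and 4 (prior 1/6 each): the host has 6 equally likely choices, so probability 1/6; weight (1/6)·(1/6) = 1/36 each.
If it is behind door 5 (prior 1/6): the host has 10 equally likely choices, so probability 1/10; weight (1/6)·(1/10) = 1/60.
The weights sum to 1/10.
So P(the car behind door 2 | the host opened door 1 and door 6) = (1/36) / (1/10) = 5/18.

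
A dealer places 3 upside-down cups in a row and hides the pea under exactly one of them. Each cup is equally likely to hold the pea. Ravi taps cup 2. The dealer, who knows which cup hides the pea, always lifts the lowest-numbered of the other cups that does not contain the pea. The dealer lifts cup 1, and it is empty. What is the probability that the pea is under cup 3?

Condition on the true location of the pea.
If it is under cup 1 (prior 1/3): the dealer opened cup 1, so this case is ruled out; weight (1/3)·0 = 0.
If it is under either of cups 2 and 3 (prior 1/3 each): cup 1 is the lowest-numbered option available, probability 1; weight (1/3)·1 = 1/3 each.
The weights sum to 2/3.
So P(the pea under cup 3 | the dealer opened cup 1) = (1/3) / (2/3) = 1/2.

1/2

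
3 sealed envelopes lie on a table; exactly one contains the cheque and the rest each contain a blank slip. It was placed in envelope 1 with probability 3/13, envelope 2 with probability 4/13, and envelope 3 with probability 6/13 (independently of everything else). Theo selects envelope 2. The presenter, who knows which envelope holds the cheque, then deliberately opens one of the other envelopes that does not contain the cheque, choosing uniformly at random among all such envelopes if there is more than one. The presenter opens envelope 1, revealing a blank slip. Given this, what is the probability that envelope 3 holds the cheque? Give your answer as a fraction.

3/4

Consider each possible location of the cheque in turn.
If it is in envelope 1 (prior 3/13): the presenter opened envelope 1, so this case is ruled out; weight (3/13)·0 = 0.
If it is in envelope 2 (prior 4/13): the presenter has 2 equally likely choices, so probability 1/2; weight (4/13)·(1/2) = 2/13.
If it is in envelope 3 (prior 6/13): the presenter has no choice, probability 1; weight (6/13)·1 = 6/13.
The weights sum to 8/13.
So P(the cheque in envelope 3 | the presenter opened envelope 1) = (6/13) / (8/13) = 3/4.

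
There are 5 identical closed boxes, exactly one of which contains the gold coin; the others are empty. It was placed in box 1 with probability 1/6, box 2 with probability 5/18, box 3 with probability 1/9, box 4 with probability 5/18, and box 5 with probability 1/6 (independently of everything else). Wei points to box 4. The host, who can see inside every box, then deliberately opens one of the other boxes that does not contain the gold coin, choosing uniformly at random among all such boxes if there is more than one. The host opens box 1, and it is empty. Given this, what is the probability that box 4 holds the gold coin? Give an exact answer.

3/11

Consider each possible location of the gold coin in turn.
If it is in box 1 (prior 1/6): the host opened box 1, so this case is ruled out; weight (1/6)·0 = 0.
If it is in box 2 (prior 5/18): the host has 3 equally likely choices, so probability 1/3; weight (5/18)·(1/3) = 5/54.
If it is in box 3 (prior 1/9): the host has 3 equally likely choices, so probability 1/3; weight (1/9)·(1/3) = 1/27.
If it is in box 4 (prior 5/18): the host has 4 equally likely choices, so probability 1/4; weight (5/18)·(1/4) = 5/72.
If it is in box 5 (prior 1/6): the host has 3 equally likely choices, so probability 1/3; weight (1/6)·(1/3) = 1/18.
The weights sum to 55/216.
So P(the gold coin in box 4 | the host opened box 1) = (5/72) / (55/216) = 3/11.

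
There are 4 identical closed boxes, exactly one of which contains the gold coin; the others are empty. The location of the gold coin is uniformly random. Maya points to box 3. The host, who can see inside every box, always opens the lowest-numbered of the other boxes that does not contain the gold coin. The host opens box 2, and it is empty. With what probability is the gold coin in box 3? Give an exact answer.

0

Condition on the true location of the gold coin.
If it is in box 1 (prior 1/4): box 2 is the lowest-numbered option available, probability 1; weight (1/4)·1 = 1/4.
If it is in box 2 (prior 1/4): the host opened box 2, so this case is ruled out; weight (1/4)·0 = 0.
If it is in either of boxes 3 and 4 (prior 1/4 each): the host would have opened box 1 instead, probability 0; weight (1/4)·0 = 0 each.
The weights sum to 1/4.
So P(the gold coin in box 3 | the host opened box 2) = 0 / (1/4) = 0.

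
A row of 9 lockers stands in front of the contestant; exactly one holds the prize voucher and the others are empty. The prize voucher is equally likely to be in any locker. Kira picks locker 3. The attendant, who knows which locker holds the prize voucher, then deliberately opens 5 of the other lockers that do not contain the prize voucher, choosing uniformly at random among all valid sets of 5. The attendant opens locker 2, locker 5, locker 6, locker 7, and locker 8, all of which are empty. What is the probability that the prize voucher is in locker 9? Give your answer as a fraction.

8/27

Consider each possible location of the prize voucher in turn.
If it is in any of lockers 1, 4, and 9 (prior 1/9 each): the attendant has 21 equally likely choices, so probability 1/21; weight (1/9)·(1/21) = 1/189 each.
If it is in any of lockers 2, 5, 6, 7, and 8 (prior 1/9 each): that locker was opened and seen not to hold the prize — ruled out; weight (1/9)·0 = 0 each.
If it is in locker 3 (prior 1/9): the attendant has 56 equally likely choices, so probability 1/56; weight (1/9)·(1/56) = 1/504.
The weights sum to 1/56.
So P(the prize voucher in locker 9 | the attendant opened locker 2, locker 5, locker 6, locker 7, and locker 8) = (1/189) / (1/56) = 8/27.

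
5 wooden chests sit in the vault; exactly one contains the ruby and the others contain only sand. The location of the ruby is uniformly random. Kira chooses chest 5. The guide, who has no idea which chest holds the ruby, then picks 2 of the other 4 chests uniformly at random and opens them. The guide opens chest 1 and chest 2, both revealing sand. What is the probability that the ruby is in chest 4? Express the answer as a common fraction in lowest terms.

1/3

Apply Bayes' rule, conditioning on where the ruby actually is.
If it is in either of chests 1 and 2 (prior 1/5 each): that chest was opened and seen not to hold the prize — ruled out; weight (1/5)·0 = 0 each.
If it is in any of chests 3, 4, and 5 (prior 1/5 each): the guide picks exactly this set with probability 1/6 regardless, and none is the prize; weight (1/5)·(1/6) = 1/30 each.
The weights sum to 1/10.
So P(the ruby in chest 4 | the guide opened chest 1 and chest 2) = (1/30) / (1/10) = 1/3.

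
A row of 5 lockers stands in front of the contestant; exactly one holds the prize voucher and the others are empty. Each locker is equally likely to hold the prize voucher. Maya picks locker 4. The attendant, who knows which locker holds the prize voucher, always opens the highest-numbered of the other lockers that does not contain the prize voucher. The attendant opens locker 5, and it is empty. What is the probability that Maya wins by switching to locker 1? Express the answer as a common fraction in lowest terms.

1/4

Consider each possible location of the prize voucher in turn.
If it is in any of lockers 1, 2, 3, and 4 (prior 1/5 each): locker 5 is the highest-numbered option available, probability 1; weight (1/5)·1 = 1/5 each.
If it is in locker 5 (prior 1/5): the attendant opened locker 5, so this case is ruled out; weight (1/5)·0 = 0.
The weights sum to 4/5.
So P(the prize voucher in locker 1 | the attendant opened locker 5) = (1/5) / (4/5) = 1/4.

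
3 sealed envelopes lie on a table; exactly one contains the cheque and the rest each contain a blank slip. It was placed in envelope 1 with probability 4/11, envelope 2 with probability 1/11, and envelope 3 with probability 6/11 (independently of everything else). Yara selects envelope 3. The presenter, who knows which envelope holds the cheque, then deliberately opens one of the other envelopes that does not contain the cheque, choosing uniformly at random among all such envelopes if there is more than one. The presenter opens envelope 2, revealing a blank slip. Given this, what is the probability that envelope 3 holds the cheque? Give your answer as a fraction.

Apply Bayes' rule, conditioning on where the cheque actually is.
If it is in envelope 1 (prior 4/11): the presenter has no choice, probability 1; weight (4/11)·1 = 4/11.
If it is in envelope 2 (prior 1/11): the presenter opened envelope 2, so this case is ruled out; weight (1/11)·0 = 0.
If it is in envelope 3 (prior 6/11): the presenter has 2 equally likely choices, so probability 1/2; weight (6/11)·(1/2) = 3/11.
The weights sum to 7/11.
So P(the cheque in envelope 3 | the presenter opened envelope 2) = (3/11) / (7/11) = 3/7.

3/7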